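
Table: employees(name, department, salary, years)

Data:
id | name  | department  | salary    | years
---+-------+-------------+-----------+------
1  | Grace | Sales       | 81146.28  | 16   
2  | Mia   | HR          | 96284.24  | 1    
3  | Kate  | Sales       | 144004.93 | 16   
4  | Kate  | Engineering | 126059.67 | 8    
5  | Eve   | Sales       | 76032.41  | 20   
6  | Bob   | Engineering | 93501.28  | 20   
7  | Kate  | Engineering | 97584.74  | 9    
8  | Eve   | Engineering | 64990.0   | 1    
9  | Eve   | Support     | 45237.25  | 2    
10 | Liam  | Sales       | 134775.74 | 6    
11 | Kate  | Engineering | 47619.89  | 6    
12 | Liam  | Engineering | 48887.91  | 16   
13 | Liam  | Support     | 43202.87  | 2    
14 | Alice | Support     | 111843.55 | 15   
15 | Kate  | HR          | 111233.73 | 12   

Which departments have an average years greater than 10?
SELECT department, AVG(years)
FROM employees
GROUP BY department
HAVING AVG(years) > 10

Result:
  Sales: avg=14.50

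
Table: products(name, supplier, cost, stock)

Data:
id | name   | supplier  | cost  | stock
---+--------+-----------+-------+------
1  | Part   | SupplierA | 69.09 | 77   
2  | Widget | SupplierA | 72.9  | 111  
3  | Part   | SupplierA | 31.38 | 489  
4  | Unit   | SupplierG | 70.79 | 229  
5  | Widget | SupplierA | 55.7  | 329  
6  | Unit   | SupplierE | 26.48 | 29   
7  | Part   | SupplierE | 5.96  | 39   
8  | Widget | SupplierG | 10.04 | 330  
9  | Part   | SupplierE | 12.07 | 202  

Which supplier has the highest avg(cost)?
SELECT supplier, AVG(cost) as val
FROM products
GROUP BY supplier
ORDER BY val DESC
LIMIT 1

Result: SupplierA with avg(cost) = 57.27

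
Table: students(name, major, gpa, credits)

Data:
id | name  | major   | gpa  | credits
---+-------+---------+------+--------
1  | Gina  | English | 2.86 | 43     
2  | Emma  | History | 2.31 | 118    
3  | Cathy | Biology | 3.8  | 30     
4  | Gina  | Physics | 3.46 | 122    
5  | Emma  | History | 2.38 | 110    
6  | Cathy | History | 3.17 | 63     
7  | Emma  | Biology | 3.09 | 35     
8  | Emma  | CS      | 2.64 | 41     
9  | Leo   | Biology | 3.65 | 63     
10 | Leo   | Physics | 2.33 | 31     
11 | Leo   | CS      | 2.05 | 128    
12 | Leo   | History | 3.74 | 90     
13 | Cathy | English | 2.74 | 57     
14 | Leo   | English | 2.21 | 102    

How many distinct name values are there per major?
SELECT major, COUNT(DISTINCT name)
FROM students
GROUP BY major

Result:
  Biology: 3 distinct
  CS: 2 distinct
  English: 3 distinct
  History: 3 distinct
  Physics: 2 distinct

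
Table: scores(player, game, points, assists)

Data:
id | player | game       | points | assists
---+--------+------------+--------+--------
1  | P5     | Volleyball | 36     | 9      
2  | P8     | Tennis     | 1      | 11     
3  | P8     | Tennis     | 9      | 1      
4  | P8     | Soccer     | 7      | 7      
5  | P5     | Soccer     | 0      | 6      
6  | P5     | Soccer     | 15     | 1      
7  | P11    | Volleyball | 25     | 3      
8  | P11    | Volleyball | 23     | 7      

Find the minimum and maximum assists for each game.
SELECT game, MIN(assists), MAX(assists)
FROM scores
GROUP BY game

Result:
  Soccer: min=1, max=7
  Tennis: min=1, max=11
  Volleyball: min=3, max=9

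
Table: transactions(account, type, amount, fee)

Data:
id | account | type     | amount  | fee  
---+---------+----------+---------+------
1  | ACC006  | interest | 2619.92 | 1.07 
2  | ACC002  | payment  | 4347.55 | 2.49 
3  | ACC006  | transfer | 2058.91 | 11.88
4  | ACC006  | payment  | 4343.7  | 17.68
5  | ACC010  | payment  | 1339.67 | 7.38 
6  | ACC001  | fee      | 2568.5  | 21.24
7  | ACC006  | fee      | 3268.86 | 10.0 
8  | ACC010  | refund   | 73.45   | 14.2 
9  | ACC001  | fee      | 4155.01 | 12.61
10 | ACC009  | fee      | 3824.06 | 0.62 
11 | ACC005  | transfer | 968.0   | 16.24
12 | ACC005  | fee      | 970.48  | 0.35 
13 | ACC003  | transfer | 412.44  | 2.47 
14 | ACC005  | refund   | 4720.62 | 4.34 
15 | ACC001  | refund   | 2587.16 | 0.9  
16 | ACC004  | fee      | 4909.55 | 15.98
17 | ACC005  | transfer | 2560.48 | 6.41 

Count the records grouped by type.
SELECT type, COUNT(*) as count
FROM transactions
GROUP BY type

Result:
  fee: 6
  interest: 1
  payment: 3
  refund: 3
  transfer: 4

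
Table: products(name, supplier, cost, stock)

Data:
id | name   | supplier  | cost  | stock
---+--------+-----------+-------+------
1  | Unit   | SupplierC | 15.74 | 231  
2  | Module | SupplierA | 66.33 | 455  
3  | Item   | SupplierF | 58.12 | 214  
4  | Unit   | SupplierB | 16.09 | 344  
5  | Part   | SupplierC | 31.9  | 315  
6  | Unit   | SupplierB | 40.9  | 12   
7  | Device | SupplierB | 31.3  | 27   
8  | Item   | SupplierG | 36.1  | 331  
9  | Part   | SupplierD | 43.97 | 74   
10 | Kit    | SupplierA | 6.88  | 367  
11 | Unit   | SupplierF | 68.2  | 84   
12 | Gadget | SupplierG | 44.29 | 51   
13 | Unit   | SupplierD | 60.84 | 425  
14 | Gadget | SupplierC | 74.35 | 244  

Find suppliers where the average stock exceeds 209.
SELECT supplier, AVG(stock)
FROM products
GROUP BY supplier
HAVING AVG(stock) > 209

Result:
  SupplierA: avg=411.00
  SupplierC: avg=263.33
  SupplierD: avg=249.50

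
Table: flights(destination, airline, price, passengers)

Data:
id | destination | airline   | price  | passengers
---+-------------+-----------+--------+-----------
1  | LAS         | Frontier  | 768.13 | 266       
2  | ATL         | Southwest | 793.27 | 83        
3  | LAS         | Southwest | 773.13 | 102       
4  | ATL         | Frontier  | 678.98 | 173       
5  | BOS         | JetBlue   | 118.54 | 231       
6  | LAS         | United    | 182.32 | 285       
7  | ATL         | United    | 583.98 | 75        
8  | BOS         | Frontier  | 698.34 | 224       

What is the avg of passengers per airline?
SELECT airline, AVG(passengers) as result
FROM flights
GROUP BY airline

Result:
  Frontier: 221.00
  JetBlue: 231.00
  Southwest: 92.50
  United: 180.00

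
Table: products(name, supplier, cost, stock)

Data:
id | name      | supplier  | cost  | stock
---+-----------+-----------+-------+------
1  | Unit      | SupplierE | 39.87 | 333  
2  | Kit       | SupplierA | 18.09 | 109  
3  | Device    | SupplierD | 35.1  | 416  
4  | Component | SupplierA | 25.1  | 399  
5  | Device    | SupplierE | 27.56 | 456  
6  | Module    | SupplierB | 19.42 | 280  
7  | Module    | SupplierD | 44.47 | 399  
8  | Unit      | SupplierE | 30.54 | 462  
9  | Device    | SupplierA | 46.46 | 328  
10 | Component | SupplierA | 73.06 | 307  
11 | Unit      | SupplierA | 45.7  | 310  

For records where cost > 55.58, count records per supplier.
SELECT supplier, COUNT(*)
FROM products
WHERE cost > 55.58
GROUP BY supplier

Note: WHERE filters rows before grouping.

Result:
  SupplierA: 1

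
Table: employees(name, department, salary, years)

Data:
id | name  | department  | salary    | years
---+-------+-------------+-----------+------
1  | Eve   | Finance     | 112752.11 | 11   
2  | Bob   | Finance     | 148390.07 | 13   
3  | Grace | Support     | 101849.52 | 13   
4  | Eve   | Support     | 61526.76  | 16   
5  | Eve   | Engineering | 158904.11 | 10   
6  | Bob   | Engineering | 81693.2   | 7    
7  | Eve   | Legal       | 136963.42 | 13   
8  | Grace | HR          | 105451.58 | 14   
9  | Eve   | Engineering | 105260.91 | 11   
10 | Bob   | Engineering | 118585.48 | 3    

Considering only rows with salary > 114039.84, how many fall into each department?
SELECT department, COUNT(*)
FROM employees
WHERE salary > 114039.84
GROUP BY department

Note: WHERE filters rows before grouping.

Result:
  Engineering: 2
  Finance: 1
  Legal: 1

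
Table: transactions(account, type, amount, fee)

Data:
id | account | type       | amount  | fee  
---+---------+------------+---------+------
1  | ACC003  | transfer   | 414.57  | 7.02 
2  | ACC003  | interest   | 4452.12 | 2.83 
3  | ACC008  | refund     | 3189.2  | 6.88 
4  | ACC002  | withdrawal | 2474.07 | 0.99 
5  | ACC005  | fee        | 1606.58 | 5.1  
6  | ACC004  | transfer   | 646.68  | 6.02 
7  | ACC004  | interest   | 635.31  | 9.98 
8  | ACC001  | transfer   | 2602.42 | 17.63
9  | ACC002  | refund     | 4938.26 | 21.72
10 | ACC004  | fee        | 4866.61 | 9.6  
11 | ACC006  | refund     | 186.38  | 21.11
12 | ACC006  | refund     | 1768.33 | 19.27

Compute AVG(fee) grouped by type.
SELECT type, AVG(fee) as result
FROM transactions
GROUP BY type

Result:
  fee: 7.35
  interest: 6.41
  refund: 17.25
  transfer: 10.22
  withdrawal: 0.99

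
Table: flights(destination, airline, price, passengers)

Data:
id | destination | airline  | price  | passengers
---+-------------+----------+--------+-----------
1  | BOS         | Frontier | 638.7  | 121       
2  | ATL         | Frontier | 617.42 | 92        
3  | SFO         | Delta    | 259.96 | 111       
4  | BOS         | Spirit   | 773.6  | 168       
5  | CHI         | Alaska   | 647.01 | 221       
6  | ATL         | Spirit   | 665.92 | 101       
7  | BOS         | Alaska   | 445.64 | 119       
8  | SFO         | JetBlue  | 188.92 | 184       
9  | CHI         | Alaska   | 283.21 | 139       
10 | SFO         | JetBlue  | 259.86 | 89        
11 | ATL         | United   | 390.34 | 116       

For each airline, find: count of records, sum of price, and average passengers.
SELECT airline,
       COUNT(*) as cnt,
       SUM(price) as total_price,
       AVG(passengers) as avg_passengers
FROM flights
GROUP BY airline

Result:
  Alaska: 3 records, 1375.86 total price, 159.67 avg passengers
  Delta: 1 records, 259.96 total price, 111.00 avg passengers
  Frontier: 2 records, 1256.12 total price, 106.50 avg passengers
  JetBlue: 2 records, 448.78 total price, 136.50 avg passengers
  Spirit: 2 records, 1439.52 total price, 134.50 avg passengers
  United: 1 records, 390.34 total price, 116.00 avg passengers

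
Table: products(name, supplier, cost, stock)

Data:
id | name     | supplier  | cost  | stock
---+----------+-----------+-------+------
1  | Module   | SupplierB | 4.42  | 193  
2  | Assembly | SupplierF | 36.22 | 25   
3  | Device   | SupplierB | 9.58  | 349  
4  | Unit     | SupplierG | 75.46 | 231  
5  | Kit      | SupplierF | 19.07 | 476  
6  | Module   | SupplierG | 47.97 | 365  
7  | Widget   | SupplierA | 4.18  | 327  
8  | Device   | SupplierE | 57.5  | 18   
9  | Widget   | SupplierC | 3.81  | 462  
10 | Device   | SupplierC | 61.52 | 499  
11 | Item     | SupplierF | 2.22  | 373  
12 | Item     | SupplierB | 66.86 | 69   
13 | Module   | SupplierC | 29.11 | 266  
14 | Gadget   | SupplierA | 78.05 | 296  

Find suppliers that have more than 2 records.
SELECT supplier, COUNT(*) as cnt
FROM products
GROUP BY supplier
HAVING COUNT(*) > 2

Result:
  SupplierB: 3
  SupplierC: 3
  SupplierF: 3

Note: HAVING filters groups after aggregation, WHERE filters rows before.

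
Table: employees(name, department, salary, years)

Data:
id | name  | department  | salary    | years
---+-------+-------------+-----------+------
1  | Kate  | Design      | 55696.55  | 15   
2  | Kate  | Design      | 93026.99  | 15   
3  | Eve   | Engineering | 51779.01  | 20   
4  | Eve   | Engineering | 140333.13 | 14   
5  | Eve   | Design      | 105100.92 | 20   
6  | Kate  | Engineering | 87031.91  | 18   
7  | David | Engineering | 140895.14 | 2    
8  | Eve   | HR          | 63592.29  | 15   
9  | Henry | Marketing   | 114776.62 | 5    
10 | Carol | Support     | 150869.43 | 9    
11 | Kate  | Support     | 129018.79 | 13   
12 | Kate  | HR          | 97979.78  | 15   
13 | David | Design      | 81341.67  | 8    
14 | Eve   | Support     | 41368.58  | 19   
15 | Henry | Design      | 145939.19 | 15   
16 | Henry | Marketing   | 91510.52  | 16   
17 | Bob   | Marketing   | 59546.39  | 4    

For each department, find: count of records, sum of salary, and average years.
SELECT department,
       COUNT(*) as cnt,
       SUM(salary) as total_salary,
       AVG(years) as avg_years
FROM employees
GROUP BY department

Result:
  Design: 5 records, 481105.32 total salary, 14.60 avg years
  Engineering: 4 records, 420039.19 total salary, 13.50 avg years
  HR: 2 records, 161572.07 total salary, 15.00 avg years
  Marketing: 3 records, 265833.53 total salary, 8.33 avg years
  Support: 3 records, 321256.80 total salary, 13.67 avg years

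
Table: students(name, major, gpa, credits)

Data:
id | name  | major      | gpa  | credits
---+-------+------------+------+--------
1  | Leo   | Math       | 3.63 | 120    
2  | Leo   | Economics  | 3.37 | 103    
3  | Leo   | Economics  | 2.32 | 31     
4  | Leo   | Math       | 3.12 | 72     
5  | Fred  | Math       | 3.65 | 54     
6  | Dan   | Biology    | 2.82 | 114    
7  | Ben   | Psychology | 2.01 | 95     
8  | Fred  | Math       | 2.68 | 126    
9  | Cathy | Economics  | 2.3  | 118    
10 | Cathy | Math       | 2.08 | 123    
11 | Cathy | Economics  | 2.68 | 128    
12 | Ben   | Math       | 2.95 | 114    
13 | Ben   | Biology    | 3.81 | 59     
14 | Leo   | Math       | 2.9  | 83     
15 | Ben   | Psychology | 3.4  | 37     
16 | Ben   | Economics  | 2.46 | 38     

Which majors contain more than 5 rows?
SELECT major, COUNT(*) as cnt
FROM students
GROUP BY major
HAVING COUNT(*) > 5

Result:
  Math: 7

Note: HAVING filters groups after aggregation, WHERE filters rows before.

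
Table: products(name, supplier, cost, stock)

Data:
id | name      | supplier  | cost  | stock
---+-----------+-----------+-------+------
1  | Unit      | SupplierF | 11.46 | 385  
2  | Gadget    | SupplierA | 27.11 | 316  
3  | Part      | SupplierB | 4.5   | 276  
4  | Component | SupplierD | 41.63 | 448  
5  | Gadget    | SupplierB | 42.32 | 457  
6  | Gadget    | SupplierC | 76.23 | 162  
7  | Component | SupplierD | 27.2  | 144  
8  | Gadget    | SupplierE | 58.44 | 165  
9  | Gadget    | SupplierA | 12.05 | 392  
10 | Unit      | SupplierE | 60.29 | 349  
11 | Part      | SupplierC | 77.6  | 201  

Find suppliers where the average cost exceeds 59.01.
SELECT supplier, AVG(cost)
FROM products
GROUP BY supplier
HAVING AVG(cost) > 59.01

Result:
  SupplierC: avg=76.92
  SupplierE: avg=59.37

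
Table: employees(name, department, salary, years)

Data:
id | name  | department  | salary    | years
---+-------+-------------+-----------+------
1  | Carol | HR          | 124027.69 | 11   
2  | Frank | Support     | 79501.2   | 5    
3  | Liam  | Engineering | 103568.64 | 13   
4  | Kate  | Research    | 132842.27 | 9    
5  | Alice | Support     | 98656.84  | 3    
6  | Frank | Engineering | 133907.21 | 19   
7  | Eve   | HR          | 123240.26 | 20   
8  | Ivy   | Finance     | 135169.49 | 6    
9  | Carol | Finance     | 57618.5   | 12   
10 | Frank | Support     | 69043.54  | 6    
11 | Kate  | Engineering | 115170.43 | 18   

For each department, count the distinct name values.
SELECT department, COUNT(DISTINCT name)
FROM employees
GROUP BY department

Result:
  Engineering: 3 distinct
  Finance: 2 distinct
  HR: 2 distinct
  Research: 1 distinct
  Support: 2 distinct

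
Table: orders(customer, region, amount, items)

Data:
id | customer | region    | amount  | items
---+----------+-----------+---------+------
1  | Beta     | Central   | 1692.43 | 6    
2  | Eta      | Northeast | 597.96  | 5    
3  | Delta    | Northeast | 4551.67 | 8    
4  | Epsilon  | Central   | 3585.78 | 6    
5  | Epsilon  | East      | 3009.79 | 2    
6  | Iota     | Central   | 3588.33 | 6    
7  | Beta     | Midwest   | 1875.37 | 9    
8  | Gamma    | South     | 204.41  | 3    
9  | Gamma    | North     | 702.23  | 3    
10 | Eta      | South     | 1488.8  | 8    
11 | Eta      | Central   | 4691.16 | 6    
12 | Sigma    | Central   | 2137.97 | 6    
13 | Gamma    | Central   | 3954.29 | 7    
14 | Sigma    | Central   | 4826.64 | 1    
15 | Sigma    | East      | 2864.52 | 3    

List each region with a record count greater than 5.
SELECT region, COUNT(*) as cnt
FROM orders
GROUP BY region
HAVING COUNT(*) > 5

Result:
  Central: 7

Note: HAVING filters groups after aggregation, WHERE filters rows before.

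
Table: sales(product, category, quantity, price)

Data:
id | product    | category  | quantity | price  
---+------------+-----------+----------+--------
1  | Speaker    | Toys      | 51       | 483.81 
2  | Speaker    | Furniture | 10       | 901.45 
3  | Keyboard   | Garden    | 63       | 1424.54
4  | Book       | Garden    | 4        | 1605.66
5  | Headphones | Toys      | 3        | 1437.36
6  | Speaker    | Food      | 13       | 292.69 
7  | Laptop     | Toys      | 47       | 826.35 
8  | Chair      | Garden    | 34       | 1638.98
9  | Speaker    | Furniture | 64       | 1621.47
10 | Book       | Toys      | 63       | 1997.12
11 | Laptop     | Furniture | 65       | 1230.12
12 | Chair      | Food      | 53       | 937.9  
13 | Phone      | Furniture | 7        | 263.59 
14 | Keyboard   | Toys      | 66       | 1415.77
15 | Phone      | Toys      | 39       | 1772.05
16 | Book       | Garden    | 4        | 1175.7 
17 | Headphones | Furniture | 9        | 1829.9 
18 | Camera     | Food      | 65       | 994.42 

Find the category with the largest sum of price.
SELECT category, SUM(price) as val
FROM sales
GROUP BY category
ORDER BY val DESC
LIMIT 1

Result: Toys with sum(price) = 7932.46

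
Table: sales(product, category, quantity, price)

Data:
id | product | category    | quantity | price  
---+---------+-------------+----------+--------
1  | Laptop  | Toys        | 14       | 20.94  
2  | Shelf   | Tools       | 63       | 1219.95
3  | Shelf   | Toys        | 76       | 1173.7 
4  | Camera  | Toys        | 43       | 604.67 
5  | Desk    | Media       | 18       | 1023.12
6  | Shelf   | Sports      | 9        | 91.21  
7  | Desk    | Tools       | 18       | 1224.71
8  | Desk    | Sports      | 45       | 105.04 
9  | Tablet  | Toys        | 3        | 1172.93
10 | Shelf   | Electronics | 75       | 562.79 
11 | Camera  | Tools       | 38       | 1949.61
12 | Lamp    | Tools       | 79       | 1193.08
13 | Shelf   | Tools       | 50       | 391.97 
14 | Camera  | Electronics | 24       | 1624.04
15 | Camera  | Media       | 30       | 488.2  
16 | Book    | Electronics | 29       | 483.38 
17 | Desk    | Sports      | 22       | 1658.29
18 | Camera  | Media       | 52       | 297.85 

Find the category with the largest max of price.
SELECT category, MAX(price) as val
FROM sales
GROUP BY category
ORDER BY val DESC
LIMIT 1

Result: Tools with max(price) = 1949.61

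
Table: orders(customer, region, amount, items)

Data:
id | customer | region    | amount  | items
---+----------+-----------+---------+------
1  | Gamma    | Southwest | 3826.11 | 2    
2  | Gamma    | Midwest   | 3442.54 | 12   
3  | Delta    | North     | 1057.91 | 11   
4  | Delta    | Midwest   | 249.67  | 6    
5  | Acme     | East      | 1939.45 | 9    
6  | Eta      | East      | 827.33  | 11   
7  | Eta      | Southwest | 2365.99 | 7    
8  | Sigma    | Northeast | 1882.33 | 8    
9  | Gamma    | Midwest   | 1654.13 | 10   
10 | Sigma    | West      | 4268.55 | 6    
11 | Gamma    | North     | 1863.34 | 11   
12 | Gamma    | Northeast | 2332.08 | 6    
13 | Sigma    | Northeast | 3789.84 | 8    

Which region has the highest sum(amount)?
SELECT region, SUM(amount) as val
FROM orders
GROUP BY region
ORDER BY val DESC
LIMIT 1

Result: Northeast with sum(amount) = 8004.25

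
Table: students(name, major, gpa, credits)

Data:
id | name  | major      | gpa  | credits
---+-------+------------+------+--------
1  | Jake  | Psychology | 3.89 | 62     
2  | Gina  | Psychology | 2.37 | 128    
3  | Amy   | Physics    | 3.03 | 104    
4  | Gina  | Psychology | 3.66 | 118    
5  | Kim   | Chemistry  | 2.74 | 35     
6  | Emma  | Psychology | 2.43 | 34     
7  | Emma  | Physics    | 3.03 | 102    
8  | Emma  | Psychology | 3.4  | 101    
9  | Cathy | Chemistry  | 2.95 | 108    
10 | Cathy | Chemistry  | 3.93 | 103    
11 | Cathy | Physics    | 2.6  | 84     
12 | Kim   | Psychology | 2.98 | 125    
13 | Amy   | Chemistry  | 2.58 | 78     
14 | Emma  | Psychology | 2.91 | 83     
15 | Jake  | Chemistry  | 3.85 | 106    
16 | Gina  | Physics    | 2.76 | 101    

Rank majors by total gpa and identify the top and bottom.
SELECT major, SUM(gpa)
FROM students
GROUP BY major
ORDER BY SUM(gpa)

All groups:
  Physics: 11.42
  Chemistry: 16.05
  Psychology: 21.64

Highest: Psychology (21.64)
Lowest: Physics (11.42)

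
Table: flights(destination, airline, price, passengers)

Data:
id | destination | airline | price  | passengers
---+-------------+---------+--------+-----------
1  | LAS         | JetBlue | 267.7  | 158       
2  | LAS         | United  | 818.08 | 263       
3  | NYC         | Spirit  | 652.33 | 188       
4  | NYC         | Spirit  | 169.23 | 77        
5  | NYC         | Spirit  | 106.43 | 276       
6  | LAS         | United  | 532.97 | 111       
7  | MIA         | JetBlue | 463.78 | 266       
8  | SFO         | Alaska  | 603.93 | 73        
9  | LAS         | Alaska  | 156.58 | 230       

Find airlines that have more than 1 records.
SELECT airline, COUNT(*) as cnt
FROM flights
GROUP BY airline
HAVING COUNT(*) > 1

Result:
  Alaska: 2
  JetBlue: 2
  Spirit: 3
  United: 2

Note: HAVING filters groups after aggregation, WHERE filters rows before.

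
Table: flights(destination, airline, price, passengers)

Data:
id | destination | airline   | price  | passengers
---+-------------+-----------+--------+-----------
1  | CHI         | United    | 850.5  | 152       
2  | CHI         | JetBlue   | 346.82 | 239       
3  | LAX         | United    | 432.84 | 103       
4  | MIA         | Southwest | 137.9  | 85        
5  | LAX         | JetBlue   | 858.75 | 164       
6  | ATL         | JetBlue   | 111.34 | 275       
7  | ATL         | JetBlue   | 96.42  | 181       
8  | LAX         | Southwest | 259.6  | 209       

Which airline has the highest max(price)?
SELECT airline, MAX(price) as val
FROM flights
GROUP BY airline
ORDER BY val DESC
LIMIT 1

Result: JetBlue with max(price) = 858.75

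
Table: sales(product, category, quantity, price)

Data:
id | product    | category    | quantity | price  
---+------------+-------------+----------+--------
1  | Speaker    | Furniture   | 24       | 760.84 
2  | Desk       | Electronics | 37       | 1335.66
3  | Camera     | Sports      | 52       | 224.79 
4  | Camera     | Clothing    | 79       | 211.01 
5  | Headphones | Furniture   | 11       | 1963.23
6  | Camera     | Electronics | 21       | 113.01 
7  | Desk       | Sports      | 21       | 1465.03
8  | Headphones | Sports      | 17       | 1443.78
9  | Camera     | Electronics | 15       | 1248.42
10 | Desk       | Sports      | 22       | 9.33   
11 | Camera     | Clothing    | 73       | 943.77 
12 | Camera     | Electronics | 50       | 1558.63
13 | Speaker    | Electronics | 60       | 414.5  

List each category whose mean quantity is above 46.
SELECT category, AVG(quantity)
FROM sales
GROUP BY category
HAVING AVG(quantity) > 46

Result:
  Clothing: avg=76.00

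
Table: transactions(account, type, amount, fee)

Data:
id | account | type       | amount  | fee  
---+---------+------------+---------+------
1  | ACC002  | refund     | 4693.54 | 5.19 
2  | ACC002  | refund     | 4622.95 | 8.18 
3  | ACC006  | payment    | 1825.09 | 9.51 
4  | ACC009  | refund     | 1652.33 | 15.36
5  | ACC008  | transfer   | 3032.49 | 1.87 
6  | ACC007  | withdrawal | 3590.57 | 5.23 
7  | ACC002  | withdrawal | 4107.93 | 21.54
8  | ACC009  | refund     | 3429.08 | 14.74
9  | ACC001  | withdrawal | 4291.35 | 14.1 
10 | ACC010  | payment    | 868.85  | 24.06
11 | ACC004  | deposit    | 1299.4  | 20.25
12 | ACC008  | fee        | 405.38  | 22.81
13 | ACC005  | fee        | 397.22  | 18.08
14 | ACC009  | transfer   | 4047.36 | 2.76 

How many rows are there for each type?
SELECT type, COUNT(*) as count
FROM transactions
GROUP BY type

Result:
  deposit: 1
  fee: 2
  payment: 2
  refund: 4
  transfer: 2
  withdrawal: 3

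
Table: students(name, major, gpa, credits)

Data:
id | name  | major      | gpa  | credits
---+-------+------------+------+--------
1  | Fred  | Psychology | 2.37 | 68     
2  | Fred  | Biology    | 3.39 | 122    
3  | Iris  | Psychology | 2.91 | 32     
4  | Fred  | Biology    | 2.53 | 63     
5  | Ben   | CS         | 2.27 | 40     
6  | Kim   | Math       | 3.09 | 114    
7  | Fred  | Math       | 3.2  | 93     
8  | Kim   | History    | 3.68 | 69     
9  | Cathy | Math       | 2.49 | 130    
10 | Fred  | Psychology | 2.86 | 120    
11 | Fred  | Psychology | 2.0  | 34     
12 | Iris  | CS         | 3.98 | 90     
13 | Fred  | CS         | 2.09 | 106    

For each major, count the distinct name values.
SELECT major, COUNT(DISTINCT name)
FROM students
GROUP BY major

Result:
  Biology: 1 distinct
  CS: 3 distinct
  History: 1 distinct
  Math: 3 distinct
  Psychology: 2 distinct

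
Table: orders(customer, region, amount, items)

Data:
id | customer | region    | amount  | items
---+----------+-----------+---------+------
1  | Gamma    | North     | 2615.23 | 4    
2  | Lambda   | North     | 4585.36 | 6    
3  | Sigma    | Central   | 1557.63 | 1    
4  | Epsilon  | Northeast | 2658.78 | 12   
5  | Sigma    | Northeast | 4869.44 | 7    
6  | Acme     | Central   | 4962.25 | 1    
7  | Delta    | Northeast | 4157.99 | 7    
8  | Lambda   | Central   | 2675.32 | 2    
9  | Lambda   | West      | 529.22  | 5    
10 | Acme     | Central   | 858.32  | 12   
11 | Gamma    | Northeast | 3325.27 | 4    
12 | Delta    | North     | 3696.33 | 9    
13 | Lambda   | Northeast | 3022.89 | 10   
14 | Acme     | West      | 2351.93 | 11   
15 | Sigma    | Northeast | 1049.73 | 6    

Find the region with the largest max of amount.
SELECT region, MAX(amount) as val
FROM orders
GROUP BY region
ORDER BY val DESC
LIMIT 1

Result: Central with max(amount) = 4962.25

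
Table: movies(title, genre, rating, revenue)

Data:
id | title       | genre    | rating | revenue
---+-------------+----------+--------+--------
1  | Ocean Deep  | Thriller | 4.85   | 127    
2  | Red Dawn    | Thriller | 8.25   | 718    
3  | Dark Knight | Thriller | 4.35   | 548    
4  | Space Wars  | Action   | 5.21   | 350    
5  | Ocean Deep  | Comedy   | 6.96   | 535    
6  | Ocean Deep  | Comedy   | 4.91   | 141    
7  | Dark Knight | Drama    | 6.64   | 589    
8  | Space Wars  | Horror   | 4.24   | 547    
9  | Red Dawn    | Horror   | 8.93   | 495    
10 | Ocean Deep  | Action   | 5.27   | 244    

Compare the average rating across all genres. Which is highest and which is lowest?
SELECT genre, AVG(rating)
FROM movies
GROUP BY genre
ORDER BY AVG(rating)

All groups:
  Action: 5.24
  Thriller: 5.82
  Comedy: 5.94
  Horror: 6.59
  Drama: 6.64

Highest: Drama (6.64)
Lowest: Action (5.24)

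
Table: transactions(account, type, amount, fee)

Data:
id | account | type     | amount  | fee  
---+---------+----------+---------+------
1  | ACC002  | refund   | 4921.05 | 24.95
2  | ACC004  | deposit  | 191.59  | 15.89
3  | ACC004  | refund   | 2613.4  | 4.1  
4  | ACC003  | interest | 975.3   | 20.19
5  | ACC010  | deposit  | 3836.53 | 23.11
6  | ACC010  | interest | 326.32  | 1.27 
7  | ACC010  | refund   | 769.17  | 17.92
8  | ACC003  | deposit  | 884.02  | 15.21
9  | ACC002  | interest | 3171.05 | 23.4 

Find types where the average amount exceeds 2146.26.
SELECT type, AVG(amount)
FROM transactions
GROUP BY type
HAVING AVG(amount) > 2146.26

Result:
  refund: avg=2767.87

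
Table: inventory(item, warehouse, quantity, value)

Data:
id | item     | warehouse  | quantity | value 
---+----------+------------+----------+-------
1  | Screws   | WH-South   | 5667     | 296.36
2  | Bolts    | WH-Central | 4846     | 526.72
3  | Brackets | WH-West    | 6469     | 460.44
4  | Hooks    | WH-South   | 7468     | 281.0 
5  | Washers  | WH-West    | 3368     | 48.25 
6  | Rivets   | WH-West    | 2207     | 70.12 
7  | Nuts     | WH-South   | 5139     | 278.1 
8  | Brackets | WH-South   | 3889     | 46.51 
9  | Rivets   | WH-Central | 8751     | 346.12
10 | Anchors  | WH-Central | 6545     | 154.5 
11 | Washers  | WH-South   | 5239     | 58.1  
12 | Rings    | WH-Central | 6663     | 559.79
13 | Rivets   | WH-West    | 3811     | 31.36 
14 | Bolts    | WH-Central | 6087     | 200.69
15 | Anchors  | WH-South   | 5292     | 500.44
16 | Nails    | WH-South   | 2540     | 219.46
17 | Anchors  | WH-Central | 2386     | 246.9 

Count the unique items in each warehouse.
SELECT warehouse, COUNT(DISTINCT item)
FROM inventory
GROUP BY warehouse

Result:
  WH-Central: 4 distinct
  WH-South: 7 distinct
  WH-West: 3 distinct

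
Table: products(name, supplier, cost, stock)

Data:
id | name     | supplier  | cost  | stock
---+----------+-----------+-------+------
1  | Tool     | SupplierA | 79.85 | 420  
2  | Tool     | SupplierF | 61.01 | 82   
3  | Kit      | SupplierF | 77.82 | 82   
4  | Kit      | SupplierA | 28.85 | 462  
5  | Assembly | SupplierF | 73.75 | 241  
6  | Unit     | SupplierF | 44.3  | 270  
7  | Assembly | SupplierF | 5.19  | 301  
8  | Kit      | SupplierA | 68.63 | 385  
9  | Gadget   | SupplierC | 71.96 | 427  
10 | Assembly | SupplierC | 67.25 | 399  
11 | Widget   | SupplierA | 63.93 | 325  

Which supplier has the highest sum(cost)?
SELECT supplier, SUM(cost) as val
FROM products
GROUP BY supplier
ORDER BY val DESC
LIMIT 1

Result: SupplierF with sum(cost) = 262.07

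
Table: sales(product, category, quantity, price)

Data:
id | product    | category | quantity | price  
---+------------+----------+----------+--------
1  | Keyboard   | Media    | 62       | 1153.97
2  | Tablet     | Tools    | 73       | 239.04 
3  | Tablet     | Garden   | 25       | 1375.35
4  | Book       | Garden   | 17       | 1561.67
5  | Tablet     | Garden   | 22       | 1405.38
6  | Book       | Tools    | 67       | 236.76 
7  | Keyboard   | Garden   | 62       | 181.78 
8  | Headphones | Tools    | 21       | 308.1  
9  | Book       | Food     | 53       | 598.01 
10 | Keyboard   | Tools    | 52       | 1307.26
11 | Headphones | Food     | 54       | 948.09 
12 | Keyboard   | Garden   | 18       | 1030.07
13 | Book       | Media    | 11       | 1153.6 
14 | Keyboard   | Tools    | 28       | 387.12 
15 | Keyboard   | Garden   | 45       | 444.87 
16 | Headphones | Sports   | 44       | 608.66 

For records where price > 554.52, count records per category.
SELECT category, COUNT(*)
FROM sales
WHERE price > 554.52
GROUP BY category

Note: WHERE filters rows before grouping.

Result:
  Food: 2
  Garden: 4
  Media: 2
  Sports: 1
  Tools: 1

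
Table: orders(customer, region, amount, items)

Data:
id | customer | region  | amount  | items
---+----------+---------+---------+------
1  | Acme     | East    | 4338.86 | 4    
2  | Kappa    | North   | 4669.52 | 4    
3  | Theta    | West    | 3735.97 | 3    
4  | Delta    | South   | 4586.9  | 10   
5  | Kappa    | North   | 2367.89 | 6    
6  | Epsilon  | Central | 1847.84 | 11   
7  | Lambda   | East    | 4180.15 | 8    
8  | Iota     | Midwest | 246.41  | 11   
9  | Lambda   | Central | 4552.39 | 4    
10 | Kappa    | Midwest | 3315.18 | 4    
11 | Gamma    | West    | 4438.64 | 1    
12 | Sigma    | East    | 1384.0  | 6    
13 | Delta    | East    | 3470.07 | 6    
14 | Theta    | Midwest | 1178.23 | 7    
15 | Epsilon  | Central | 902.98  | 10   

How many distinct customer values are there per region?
SELECT region, COUNT(DISTINCT customer)
FROM orders
GROUP BY region

Result:
  Central: 2 distinct
  East: 4 distinct
  Midwest: 3 distinct
  North: 1 distinct
  South: 1 distinct
  West: 2 distinct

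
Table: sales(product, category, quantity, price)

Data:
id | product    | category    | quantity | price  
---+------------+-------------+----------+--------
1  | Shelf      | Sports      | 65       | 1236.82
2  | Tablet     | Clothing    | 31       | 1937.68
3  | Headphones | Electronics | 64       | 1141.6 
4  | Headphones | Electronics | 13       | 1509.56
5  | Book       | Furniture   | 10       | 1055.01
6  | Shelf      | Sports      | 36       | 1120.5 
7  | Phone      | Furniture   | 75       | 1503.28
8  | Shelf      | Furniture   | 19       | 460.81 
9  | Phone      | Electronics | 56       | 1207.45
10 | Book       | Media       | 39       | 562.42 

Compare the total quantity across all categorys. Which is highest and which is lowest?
SELECT category, SUM(quantity)
FROM sales
GROUP BY category
ORDER BY SUM(quantity)

All groups:
  Clothing: 31
  Media: 39
  Sports: 101
  Furniture: 104
  Electronics: 133

Highest: Electronics (133)
Lowest: Clothing (31)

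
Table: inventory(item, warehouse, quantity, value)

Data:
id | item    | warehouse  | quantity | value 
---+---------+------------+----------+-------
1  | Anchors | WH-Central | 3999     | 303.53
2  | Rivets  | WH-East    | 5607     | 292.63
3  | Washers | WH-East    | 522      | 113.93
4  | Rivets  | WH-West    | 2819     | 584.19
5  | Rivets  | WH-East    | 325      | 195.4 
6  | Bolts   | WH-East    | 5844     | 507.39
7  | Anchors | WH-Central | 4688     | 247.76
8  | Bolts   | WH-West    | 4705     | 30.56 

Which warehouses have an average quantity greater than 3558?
SELECT warehouse, AVG(quantity)
FROM inventory
GROUP BY warehouse
HAVING AVG(quantity) > 3558

Result:
  WH-Central: avg=4343.50
  WH-West: avg=3762.00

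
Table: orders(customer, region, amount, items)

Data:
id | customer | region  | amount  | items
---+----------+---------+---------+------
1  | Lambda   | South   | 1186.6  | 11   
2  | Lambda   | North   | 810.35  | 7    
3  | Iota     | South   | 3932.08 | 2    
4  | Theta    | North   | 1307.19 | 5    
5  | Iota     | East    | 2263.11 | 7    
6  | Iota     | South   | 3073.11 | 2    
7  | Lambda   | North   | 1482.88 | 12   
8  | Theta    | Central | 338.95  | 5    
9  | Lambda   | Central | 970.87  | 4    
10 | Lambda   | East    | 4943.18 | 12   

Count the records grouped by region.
SELECT region, COUNT(*) as count
FROM orders
GROUP BY region

Result:
  Central: 2
  East: 2
  North: 3
  South: 3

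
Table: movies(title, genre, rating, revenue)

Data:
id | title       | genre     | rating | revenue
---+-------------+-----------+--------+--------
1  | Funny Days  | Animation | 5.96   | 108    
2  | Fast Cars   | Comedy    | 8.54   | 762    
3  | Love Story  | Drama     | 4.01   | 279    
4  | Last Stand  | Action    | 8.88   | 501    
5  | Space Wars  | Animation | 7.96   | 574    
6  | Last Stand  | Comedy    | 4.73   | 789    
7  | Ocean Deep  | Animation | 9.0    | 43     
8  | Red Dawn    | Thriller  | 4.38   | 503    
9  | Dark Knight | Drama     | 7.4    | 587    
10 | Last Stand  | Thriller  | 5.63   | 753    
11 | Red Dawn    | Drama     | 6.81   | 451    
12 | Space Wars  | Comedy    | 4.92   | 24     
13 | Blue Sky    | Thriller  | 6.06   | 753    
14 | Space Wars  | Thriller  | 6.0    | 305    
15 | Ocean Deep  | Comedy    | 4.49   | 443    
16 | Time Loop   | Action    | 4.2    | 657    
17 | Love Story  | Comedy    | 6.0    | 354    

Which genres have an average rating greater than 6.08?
SELECT genre, AVG(rating)
FROM movies
GROUP BY genre
HAVING AVG(rating) > 6.08

Result:
  Action: avg=6.54
  Animation: avg=7.64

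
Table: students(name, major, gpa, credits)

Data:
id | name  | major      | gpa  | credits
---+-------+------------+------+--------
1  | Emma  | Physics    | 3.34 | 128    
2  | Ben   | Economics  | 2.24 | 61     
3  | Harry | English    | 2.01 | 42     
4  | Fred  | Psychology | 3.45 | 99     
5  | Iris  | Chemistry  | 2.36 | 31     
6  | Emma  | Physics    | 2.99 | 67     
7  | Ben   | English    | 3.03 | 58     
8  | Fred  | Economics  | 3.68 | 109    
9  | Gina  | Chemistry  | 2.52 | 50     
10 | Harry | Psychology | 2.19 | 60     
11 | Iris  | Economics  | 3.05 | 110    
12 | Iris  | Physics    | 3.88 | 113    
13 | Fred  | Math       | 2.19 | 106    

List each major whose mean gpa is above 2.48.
SELECT major, AVG(gpa)
FROM students
GROUP BY major
HAVING AVG(gpa) > 2.48

Result:
  Economics: avg=2.99
  English: avg=2.52
  Physics: avg=3.40
  Psychology: avg=2.82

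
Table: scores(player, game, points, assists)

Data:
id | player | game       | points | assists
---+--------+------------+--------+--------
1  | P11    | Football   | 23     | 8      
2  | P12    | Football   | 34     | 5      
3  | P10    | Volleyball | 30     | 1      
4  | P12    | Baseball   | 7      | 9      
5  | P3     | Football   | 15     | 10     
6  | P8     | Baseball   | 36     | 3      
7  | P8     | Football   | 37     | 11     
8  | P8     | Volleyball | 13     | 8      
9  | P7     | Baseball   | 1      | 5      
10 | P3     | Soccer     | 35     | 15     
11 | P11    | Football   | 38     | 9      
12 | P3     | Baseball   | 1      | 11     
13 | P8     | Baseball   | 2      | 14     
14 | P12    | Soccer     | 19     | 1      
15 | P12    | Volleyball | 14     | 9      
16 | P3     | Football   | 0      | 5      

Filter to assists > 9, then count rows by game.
SELECT game, COUNT(*)
FROM scores
WHERE assists > 9
GROUP BY game

Note: WHERE filters rows before grouping.

Result:
  Baseball: 2
  Football: 2
  Soccer: 1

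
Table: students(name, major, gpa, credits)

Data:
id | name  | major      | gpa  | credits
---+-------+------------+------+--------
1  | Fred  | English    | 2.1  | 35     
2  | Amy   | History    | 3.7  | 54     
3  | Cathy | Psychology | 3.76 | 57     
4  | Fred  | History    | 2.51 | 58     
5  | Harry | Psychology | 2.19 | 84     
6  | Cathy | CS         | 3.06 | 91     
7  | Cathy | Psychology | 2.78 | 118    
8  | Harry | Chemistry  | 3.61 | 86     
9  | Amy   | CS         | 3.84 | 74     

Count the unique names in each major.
SELECT major, COUNT(DISTINCT name)
FROM students
GROUP BY major

Result:
  CS: 2 distinct
  Chemistry: 1 distinct
  English: 1 distinct
  History: 2 distinct
  Psychology: 2 distinct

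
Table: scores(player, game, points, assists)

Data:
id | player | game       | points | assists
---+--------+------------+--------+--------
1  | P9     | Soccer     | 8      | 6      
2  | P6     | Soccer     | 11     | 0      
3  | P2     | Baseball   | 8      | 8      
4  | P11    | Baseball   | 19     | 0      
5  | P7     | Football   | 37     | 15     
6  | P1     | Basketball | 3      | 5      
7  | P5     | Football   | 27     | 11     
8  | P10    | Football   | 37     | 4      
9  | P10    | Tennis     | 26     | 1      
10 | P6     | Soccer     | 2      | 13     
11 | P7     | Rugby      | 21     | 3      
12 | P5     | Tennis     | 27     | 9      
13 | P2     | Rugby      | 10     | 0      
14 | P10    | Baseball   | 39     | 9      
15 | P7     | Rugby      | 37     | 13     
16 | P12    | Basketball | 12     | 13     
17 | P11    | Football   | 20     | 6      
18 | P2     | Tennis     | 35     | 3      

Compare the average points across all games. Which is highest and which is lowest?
SELECT game, AVG(points)
FROM scores
GROUP BY game
ORDER BY AVG(points)

All groups:
  Soccer: 7.00
  Basketball: 7.50
  Baseball: 22.00
  Rugby: 22.67
  Tennis: 29.33
  Football: 30.25

Highest: Football (30.25)
Lowest: Soccer (7.00)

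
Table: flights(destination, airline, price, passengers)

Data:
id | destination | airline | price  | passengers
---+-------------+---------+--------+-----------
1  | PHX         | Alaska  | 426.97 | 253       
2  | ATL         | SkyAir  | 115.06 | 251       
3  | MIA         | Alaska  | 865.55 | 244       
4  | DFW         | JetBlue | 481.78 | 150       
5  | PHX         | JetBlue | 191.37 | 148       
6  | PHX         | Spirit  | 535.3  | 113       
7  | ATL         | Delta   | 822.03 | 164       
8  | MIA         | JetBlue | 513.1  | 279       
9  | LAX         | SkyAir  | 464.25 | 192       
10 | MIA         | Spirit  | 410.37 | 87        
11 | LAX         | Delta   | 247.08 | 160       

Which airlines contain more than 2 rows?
SELECT airline, COUNT(*) as cnt
FROM flights
GROUP BY airline
HAVING COUNT(*) > 2

Result:
  JetBlue: 3

Note: HAVING filters groups after aggregation, WHERE filters rows before.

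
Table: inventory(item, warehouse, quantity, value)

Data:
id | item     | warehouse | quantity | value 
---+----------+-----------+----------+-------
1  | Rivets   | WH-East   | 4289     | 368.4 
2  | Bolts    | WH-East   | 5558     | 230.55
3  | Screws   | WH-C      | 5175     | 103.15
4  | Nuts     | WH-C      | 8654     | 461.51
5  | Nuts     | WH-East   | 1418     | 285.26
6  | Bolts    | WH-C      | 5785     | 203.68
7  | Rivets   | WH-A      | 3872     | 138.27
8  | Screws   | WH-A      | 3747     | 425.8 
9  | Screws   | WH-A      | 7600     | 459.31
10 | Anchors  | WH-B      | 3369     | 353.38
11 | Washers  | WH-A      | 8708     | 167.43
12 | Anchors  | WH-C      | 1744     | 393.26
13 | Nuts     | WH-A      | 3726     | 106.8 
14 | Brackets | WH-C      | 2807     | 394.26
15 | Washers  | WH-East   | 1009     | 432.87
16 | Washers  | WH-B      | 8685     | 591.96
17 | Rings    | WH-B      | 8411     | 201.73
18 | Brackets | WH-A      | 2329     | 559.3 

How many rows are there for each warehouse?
SELECT warehouse, COUNT(*) as count
FROM inventory
GROUP BY warehouse

Result:
  WH-A: 6
  WH-B: 3
  WH-C: 5
  WH-East: 4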